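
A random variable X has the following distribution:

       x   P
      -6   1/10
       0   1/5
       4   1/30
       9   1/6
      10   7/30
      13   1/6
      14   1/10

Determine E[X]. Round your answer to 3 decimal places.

6.933

E[X] = (1/10)·(-6) + (1/5)·0 + (1/30)·4 + (1/6)·9 + (7/30)·10 + (1/6)·13 + (1/10)·14
     = 104/15 ≈ 6.933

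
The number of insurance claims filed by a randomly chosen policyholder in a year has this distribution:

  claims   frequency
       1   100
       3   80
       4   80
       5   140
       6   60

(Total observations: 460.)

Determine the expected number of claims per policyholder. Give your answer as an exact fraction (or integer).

86/23

Total = 460, so P(claims=1) = 100/460, etc.
E[X] = (5/23)·1 + (4/23)·3 + (4/23)·4 + (7/23)·5 + (3/23)·6
     = 86/23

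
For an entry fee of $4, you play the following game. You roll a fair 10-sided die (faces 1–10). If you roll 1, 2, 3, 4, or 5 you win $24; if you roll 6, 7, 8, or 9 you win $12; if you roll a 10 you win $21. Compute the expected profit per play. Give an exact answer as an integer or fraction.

E[payout] = (2/5)·12 + (1/10)·21 + (1/2)·24 = 189/10
Expected profit = 189/10 − 4 = 149/10

149/10 dollars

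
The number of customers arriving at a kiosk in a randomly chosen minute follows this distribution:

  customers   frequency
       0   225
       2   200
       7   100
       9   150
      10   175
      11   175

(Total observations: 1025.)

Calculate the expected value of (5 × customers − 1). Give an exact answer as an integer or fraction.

Total = 1025, so P(customers=0) = 225/1025, etc.
E[5x-1] = (9/41)·(-1) + (8/41)·9 + (4/41)·34 + (6/41)·44 + (7/41)·49 + (7/41)·54
     = 1184/41

1184/41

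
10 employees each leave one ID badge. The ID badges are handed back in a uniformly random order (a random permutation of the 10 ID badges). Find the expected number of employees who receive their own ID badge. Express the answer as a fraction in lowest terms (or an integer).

Let Xᵢ = 1 if person i gets their own ID badge. For each i, P(Xᵢ=1) = 1/10.
By linearity of expectation, E[X₁+…+X_10] = 10·(1/10) = 1.

1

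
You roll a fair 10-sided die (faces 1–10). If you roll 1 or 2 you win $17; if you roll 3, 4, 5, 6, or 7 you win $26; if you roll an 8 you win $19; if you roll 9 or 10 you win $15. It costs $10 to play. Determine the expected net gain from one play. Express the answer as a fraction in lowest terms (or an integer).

E[payout] = (1/5)·15 + (1/5)·17 + (1/10)·19 + (1/2)·26 = 213/10
Expected profit = 213/10 − 10 = 113/10

113/10 dollars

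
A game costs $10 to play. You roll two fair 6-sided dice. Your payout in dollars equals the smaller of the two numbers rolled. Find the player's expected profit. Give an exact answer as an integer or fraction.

Distribution of the smaller of the two numbers rolled: 1 w.p. 11/36, 2 w.p. 1/4, 3 w.p. 7/36, 4 w.p. 5/36, 5 w.p. 1/12, 6 w.p. 1/36
E[payout] = (11/36)·1 + (1/4)·2 + (7/36)·3 + (5/36)·4 + (1/12)·5 + (1/36)·6 = 91/36
Expected profit = 91/36 − 10 = -269/36

-269/36 dollars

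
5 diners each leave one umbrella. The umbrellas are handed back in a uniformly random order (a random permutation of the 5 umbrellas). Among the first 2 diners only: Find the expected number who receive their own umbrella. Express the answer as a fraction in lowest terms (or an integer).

Let Xᵢ = 1 if person i gets their own umbrella. For each i, P(Xᵢ=1) = 1/5.
By linearity of expectation, E[X₁+…+X_2] = 2·(1/5) = 2/5.

2/5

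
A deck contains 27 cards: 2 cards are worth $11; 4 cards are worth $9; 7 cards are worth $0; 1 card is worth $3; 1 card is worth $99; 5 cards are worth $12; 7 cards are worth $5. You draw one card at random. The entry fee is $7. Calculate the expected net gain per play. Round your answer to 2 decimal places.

E[payout] = (2/27)·11 + (4/27)·9 + (7/27)·0 + (1/27)·3 + (1/27)·99 + (5/27)·12 + (7/27)·5 = 85/9
Expected profit = 85/9 − 7 = 22/9 ≈ $2.44

$2.44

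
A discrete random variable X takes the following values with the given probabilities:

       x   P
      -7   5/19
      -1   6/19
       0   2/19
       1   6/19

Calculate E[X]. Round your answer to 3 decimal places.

E[X] = (5/19)·(-7) + (6/19)·(-1) + (2/19)·0 + (6/19)·1
     = -35/19 ≈ -1.842

-1.842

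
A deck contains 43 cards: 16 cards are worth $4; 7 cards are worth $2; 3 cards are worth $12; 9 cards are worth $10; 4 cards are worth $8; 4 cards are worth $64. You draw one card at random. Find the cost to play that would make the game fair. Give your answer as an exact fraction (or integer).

E[payout] = (16/43)·4 + (7/43)·2 + (3/43)·12 + (9/43)·10 + (4/43)·8 + (4/43)·64 = 492/43
Fair fee = E[payout] = 492/43

492/43 dollars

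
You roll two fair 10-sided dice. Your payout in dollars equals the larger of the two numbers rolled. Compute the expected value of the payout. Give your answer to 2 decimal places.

$7.15

Distribution of the larger of the two numbers rolled: 1 w.p. 1/100, 2 w.p. 3/100, 3 w.p. 1/20, 4 w.p. 7/100, 5 w.p. 9/100, 6 w.p. 11/100, …
E[payout] = (1/100)·1 + (3/100)·2 + (1/20)·3 + (7/100)·4 + (9/100)·5 + (11/100)·6 + (13/100)·7 + (3/20)·8 + (17/100)·9 + (19/100)·10 = 143/20
≈ $7.15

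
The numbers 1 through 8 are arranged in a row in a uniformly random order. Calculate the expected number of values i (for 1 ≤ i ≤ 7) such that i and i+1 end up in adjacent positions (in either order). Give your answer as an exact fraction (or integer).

7/4

For each i ∈ {1,…,7}, let Xᵢ = 1 if i and i+1 are adjacent. P(Xᵢ=1) = 2·(8−1)!/8! = 2/8.
By linearity, E[ΣXᵢ] = (7)·(2/8) = 7/4.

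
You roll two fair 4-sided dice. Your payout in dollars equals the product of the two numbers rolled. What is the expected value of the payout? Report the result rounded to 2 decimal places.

$6.25

Distribution of the product of the two numbers rolled: 1 w.p. 1/16, 2 w.p. 1/8, 3 w.p. 1/8, 4 w.p. 3/16, 6 w.p. 1/8, 8 w.p. 1/8, …
E[payout] = (1/16)·1 + (1/8)·2 + (1/8)·3 + (3/16)·4 + (1/8)·6 + (1/8)·8 + (1/16)·9 + (1/8)·12 + (1/16)·16 = 25/4
≈ $6.25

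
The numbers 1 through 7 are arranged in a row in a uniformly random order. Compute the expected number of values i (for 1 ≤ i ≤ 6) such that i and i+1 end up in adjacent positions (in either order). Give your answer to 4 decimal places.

1.7143

For each i ∈ {1,…,6}, let Xᵢ = 1 if i and i+1 are adjacent. P(Xᵢ=1) = 2·(7−1)!/7! = 2/7.
By linearity, E[ΣXᵢ] = (6)·(2/7) = 12/7.
≈ 1.7143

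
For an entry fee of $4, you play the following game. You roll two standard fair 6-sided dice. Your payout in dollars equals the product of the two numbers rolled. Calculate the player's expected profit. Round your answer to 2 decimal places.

Distribution of the product of the two numbers rolled: 1 w.p. 1/36, 2 w.p. 1/18, 3 w.p. 1/18, 4 w.p. 1/12, 5 w.p. 1/18, 6 w.p. 1/9, …
E[payout] = (1/36)·1 + (1/18)·2 + (1/18)·3 + (1/12)·4 + (1/18)·5 + (1/9)·6 + (1/18)·8 + (1/36)·9 + (1/18)·10 + (1/9)·12 + (1/18)·15 + (1/36)·16 + (1/18)·18 + (1/18)·20 + (1/18)·24 + (1/36)·25 + (1/18)·30 + (1/36)·36 = 49/4
Expected profit = 49/4 − 4 = 33/4 ≈ $8.25

$8.25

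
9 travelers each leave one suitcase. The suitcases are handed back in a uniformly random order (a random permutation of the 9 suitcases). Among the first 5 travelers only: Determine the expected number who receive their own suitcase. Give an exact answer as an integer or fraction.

5/9

Let Xᵢ = 1 if person i gets their own suitcase. For each i, P(Xᵢ=1) = 1/9.
By linearity of expectation, E[X₁+…+X_5] = 5·(1/9) = 5/9.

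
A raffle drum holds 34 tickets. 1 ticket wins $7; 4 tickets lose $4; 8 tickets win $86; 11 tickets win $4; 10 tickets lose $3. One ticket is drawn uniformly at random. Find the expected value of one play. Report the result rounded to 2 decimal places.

E[payout] = (1/34)·7 + (4/34)·(-4) + (8/34)·86 + (11/34)·4 + (10/34)·(-3) = 693/34
≈ $20.38

$20.38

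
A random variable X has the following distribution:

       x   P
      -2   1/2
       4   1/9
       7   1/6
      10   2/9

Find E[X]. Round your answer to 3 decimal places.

2.833

E[X] = (1/2)·(-2) + (1/9)·4 + (1/6)·7 + (2/9)·10
     = 17/6 ≈ 2.833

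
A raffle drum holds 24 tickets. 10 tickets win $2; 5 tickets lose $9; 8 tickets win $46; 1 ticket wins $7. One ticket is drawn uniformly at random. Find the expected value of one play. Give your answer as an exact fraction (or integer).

175/12 dollars

E[payout] = (10/24)·2 + (5/24)·(-9) + (8/24)·46 + (1/24)·7 = 175/12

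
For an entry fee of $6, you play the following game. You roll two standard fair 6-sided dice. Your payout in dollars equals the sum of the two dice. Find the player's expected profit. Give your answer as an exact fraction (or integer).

$1

Distribution of the sum of the two dice: 2 w.p. 1/36, 3 w.p. 1/18, 4 w.p. 1/12, 5 w.p. 1/9, 6 w.p. 5/36, 7 w.p. 1/6, …
E[payout] = (1/36)·2 + (1/18)·3 + (1/12)·4 + (1/9)·5 + (5/36)·6 + (1/6)·7 + (5/36)·8 + (1/9)·9 + (1/12)·10 + (1/18)·11 + (1/36)·12 = 7
Expected profit = 7 − 6 = 1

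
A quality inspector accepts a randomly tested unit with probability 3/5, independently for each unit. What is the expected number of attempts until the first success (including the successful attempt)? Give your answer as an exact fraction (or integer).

5/3

For a geometric distribution, E[trials] = 1/p = 1/(3/5) = 5/3.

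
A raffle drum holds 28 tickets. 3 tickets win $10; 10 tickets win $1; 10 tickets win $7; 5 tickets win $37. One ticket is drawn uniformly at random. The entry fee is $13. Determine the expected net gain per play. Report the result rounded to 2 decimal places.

-$2.46

E[payout] = (3/28)·10 + (10/28)·1 + (10/28)·7 + (5/28)·37 = 295/28
Expected profit = 295/28 − 13 = -69/28 ≈ -$2.46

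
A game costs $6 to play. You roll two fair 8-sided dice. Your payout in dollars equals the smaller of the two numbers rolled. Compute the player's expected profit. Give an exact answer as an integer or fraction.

Distribution of the smaller of the two numbers rolled: 1 w.p. 15/64, 2 w.p. 13/64, 3 w.p. 11/64, 4 w.p. 9/64, 5 w.p. 7/64, 6 w.p. 5/64, …
E[payout] = (15/64)·1 + (13/64)·2 + (11/64)·3 + (9/64)·4 + (7/64)·5 + (5/64)·6 + (3/64)·7 + (1/64)·8 = 51/16
Expected profit = 51/16 − 6 = -45/16

-45/16 dollars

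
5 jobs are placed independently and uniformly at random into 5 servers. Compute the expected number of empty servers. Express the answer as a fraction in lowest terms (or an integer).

1024/625

Let Xⱼ=1 if server j is empty. P(Xⱼ=1) = ((5-1)/5)^5 = 1024/3125.
By linearity, E[#empty] = 5·1024/3125 = 1024/625.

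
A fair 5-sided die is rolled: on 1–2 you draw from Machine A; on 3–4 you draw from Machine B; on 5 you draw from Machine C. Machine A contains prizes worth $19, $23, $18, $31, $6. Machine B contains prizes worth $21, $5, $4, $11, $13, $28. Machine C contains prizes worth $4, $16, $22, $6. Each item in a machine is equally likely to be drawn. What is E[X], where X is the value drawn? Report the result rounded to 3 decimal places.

E[X | Machine A] = (19 + 23 + 18 + 31 + 6)/5 = 97/5
E[X | Machine B] = (21 + 5 + 4 + 11 + 13 + 28)/6 = 41/3
E[X | Machine C] = (4 + 16 + 22 + 6)/4 = 12
E[X] = (2/5)·97/5 + (2/5)·41/3 + (1/5)·12 = 1172/75 ≈ 15.627

$15.627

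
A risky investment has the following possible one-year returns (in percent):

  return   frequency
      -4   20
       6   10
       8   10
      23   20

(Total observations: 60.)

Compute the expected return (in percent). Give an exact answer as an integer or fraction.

Total = 60, so P(return=-4) = 20/60, etc.
E[X] = (1/3)·(-4) + (1/6)·6 + (1/6)·8 + (1/3)·23
     = 26/3

26/3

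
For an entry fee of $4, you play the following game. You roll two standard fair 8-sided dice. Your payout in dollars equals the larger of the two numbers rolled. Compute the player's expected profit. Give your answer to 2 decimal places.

$1.81

Distribution of the larger of the two numbers rolled: 1 w.p. 1/64, 2 w.p. 3/64, 3 w.p. 5/64, 4 w.p. 7/64, 5 w.p. 9/64, 6 w.p. 11/64, …
E[payout] = (1/64)·1 + (3/64)·2 + (5/64)·3 + (7/64)·4 + (9/64)·5 + (11/64)·6 + (13/64)·7 + (15/64)·8 = 93/16
Expected profit = 93/16 − 4 = 29/16 ≈ $1.81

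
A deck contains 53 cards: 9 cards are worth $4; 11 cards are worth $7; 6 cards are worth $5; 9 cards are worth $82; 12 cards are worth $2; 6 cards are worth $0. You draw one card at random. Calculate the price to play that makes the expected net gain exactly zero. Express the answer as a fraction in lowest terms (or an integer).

E[payout] = (9/53)·4 + (11/53)·7 + (6/53)·5 + (9/53)·82 + (12/53)·2 + (6/53)·0 = 905/53
Fair fee = E[payout] = 905/53

905/53 dollars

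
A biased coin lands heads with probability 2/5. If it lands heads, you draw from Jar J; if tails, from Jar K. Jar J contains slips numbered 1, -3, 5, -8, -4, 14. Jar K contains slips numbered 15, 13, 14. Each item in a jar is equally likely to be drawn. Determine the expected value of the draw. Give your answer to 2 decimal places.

8.73

E[X | Jar J] = (1 − 3 + 5 − 8 − 4 + 14)/6 = 5/6
E[X | Jar K] = (15 + 13 + 14)/3 = 14
E[X] = (2/5)·5/6 + (3/5)·14 = 131/15 ≈ 8.73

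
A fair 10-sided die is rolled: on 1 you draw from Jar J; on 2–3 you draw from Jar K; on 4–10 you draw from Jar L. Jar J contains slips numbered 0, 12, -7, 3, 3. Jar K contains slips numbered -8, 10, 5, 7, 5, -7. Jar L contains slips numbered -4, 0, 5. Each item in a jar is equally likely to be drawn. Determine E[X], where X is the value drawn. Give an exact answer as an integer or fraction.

64/75

E[X | Jar J] = (0 + 12 − 7 + 3 + 3)/5 = 11/5
E[X | Jar K] = (-8 + 10 + 5 + 7 + 5 − 7)/6 = 2
E[X | Jar L] = (-4 + 0 + 5)/3 = 1/3
E[X] = (1/10)·11/5 + (1/5)·2 + (7/10)·1/3 = 64/75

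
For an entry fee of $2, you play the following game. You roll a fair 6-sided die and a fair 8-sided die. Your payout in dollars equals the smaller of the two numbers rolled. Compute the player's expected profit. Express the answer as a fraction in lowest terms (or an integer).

Distribution of the smaller of the two numbers rolled: 1 w.p. 13/48, 2 w.p. 11/48, 3 w.p. 3/16, 4 w.p. 7/48, 5 w.p. 5/48, 6 w.p. 1/16
E[payout] = (13/48)·1 + (11/48)·2 + (3/16)·3 + (7/48)·4 + (5/48)·5 + (1/16)·6 = 133/48
Expected profit = 133/48 − 2 = 37/48

37/48 dollars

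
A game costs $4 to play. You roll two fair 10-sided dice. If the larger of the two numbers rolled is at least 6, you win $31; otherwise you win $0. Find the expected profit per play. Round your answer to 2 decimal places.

$19.25

E[payout] = (1/4)·0 + (3/4)·31 = 93/4
Expected profit = 93/4 − 4 = 77/4 ≈ $19.25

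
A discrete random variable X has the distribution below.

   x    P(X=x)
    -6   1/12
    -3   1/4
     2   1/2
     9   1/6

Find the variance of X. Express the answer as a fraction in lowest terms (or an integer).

E[X] = (1/12)·(-6) + (1/4)·(-3) + (1/2)·2 + (1/6)·9 = 5/4
E[X²] = (1/12)·36 + (1/4)·9 + (1/2)·4 + (1/6)·81 = 83/4
Var(X) = 83/4 − (5/4)² = 307/16

307/16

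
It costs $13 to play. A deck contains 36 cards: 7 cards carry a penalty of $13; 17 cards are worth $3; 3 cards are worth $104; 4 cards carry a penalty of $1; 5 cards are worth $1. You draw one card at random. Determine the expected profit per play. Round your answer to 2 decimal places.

E[payout] = (7/36)·(-13) + (17/36)·3 + (3/36)·104 + (4/36)·(-1) + (5/36)·1 = 91/12
Expected profit = 91/12 − 13 = -65/12 ≈ -$5.42

-$5.42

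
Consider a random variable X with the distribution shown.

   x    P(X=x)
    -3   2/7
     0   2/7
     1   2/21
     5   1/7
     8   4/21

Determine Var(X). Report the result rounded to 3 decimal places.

E[X] = (2/7)·(-3) + (2/7)·0 + (2/21)·1 + (1/7)·5 + (4/21)·8 = 31/21
E[X²] = (2/7)·9 + (2/7)·0 + (2/21)·1 + (1/7)·25 + (4/21)·64 = 129/7
Var(X) = 129/7 − (31/21)² = 7166/441 ≈ 16.249

16.249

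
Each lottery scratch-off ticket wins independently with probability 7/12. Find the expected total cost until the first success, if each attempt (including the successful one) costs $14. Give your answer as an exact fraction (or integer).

E[#attempts] = 1/p = 12/7; E[cost] = 14·12/7 = 24.

$24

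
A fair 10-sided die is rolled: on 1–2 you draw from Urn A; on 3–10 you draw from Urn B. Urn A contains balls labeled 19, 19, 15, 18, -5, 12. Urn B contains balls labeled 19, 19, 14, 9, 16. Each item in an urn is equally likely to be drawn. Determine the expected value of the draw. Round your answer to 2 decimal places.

14.92

E[X | Urn A] = (19 + 19 + 15 + 18 − 5 + 12)/6 = 13
E[X | Urn B] = (19 + 19 + 14 + 9 + 16)/5 = 77/5
E[X] = (1/5)·13 + (4/5)·77/5 = 373/25 ≈ 14.92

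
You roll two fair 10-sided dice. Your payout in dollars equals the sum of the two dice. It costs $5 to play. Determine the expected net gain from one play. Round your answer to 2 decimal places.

Distribution of the sum of the two dice: 2 w.p. 1/100, 3 w.p. 1/50, 4 w.p. 3/100, 5 w.p. 1/25, 6 w.p. 1/20, 7 w.p. 3/50, …
E[payout] = (1/100)·2 + (1/50)·3 + (3/100)·4 + (1/25)·5 + (1/20)·6 + (3/50)·7 + (7/100)·8 + (2/25)·9 + (9/100)·10 + (1/10)·11 + (9/100)·12 + (2/25)·13 + (7/100)·14 + (3/50)·15 + (1/20)·16 + (1/25)·17 + (3/100)·18 + (1/50)·19 + (1/100)·20 = 11
Expected profit = 11 − 5 = 6 ≈ $6.00

$6.00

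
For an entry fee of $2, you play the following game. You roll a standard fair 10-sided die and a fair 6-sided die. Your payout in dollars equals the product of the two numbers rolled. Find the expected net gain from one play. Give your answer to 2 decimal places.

Distribution of the product of the two numbers rolled: 1 w.p. 1/60, 2 w.p. 1/30, 3 w.p. 1/30, 4 w.p. 1/20, 5 w.p. 1/30, 6 w.p. 1/15, …
E[payout] = (1/60)·1 + (1/30)·2 + (1/30)·3 + (1/20)·4 + (1/30)·5 + (1/15)·6 + (1/60)·7 + (1/20)·8 + (1/30)·9 + (1/20)·10 + (1/15)·12 + (1/60)·14 + (1/30)·15 + (1/30)·16 + (1/20)·18 + (1/20)·20 + (1/60)·21 + (1/20)·24 + (1/60)·25 + (1/60)·27 + (1/60)·28 + (1/20)·30 + (1/60)·32 + (1/60)·35 + (1/30)·36 + (1/30)·40 + (1/60)·42 + (1/60)·45 + (1/60)·48 + (1/60)·50 + (1/60)·54 + (1/60)·60 = 77/4
Expected profit = 77/4 − 2 = 69/4 ≈ $17.25

$17.25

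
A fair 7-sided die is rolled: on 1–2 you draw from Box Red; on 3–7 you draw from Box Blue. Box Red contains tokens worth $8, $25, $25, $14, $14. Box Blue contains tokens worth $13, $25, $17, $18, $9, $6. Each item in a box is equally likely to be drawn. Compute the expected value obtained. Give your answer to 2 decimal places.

$15.39

E[X | Box Red] = (8 + 25 + 25 + 14 + 14)/5 = 86/5
E[X | Box Blue] = (13 + 25 + 17 + 18 + 9 + 6)/6 = 44/3
E[X] = (2/7)·86/5 + (5/7)·44/3 = 1616/105 ≈ 15.39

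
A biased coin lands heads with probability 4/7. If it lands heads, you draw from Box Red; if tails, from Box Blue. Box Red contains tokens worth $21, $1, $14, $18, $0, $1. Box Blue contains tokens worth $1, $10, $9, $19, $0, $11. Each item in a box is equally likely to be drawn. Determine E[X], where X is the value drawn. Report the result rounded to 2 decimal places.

E[X | Box Red] = (21 + 1 + 14 + 18 + 0 + 1)/6 = 55/6
E[X | Box Blue] = (1 + 10 + 9 + 19 + 0 + 11)/6 = 25/3
E[X] = (4/7)·55/6 + (3/7)·25/3 = 185/21 ≈ 8.81

$8.81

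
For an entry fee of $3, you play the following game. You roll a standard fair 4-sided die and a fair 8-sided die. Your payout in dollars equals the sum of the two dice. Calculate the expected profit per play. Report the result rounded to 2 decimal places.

Distribution of the sum of the two dice: 2 w.p. 1/32, 3 w.p. 1/16, 4 w.p. 3/32, 5 w.p. 1/8, 6 w.p. 1/8, 7 w.p. 1/8, …
E[payout] = (1/32)·2 + (1/16)·3 + (3/32)·4 + (1/8)·5 + (1/8)·6 + (1/8)·7 + (1/8)·8 + (1/8)·9 + (3/32)·10 + (1/16)·11 + (1/32)·12 = 7
Expected profit = 7 − 3 = 4 ≈ $4.00

$4.00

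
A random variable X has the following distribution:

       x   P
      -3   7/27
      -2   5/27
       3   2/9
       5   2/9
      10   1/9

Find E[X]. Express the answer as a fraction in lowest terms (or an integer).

E[X] = (7/27)·(-3) + (5/27)·(-2) + (2/9)·3 + (2/9)·5 + (1/9)·10
     = 47/27

47/27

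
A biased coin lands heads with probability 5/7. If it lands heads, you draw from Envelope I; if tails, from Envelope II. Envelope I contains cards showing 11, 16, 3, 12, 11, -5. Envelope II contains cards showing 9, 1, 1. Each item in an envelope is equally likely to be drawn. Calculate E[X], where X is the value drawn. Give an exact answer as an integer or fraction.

E[X | Envelope I] = (11 + 16 + 3 + 12 + 11 − 5)/6 = 8
E[X | Envelope II] = (9 + 1 + 1)/3 = 11/3
E[X] = (5/7)·8 + (2/7)·11/3 = 142/21

142/21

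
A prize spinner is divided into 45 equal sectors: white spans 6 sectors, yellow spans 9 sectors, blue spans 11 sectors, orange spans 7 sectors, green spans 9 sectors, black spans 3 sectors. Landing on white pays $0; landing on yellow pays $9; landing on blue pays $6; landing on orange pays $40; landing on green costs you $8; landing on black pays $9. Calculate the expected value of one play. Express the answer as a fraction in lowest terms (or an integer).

382/45 dollars

E[payout] = (6/45)·0 + (9/45)·9 + (11/45)·6 + (7/45)·40 + (9/45)·(-8) + (3/45)·9 = 382/45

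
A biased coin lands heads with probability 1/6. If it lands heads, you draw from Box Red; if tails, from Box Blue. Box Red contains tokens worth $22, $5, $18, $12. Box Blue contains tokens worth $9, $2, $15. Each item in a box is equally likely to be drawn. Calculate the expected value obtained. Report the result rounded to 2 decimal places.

E[X | Box Red] = (22 + 5 + 18 + 12)/4 = 57/4
E[X | Box Blue] = (9 + 2 + 15)/3 = 26/3
E[X] = (1/6)·57/4 + (5/6)·26/3 = 691/72 ≈ 9.60

$9.60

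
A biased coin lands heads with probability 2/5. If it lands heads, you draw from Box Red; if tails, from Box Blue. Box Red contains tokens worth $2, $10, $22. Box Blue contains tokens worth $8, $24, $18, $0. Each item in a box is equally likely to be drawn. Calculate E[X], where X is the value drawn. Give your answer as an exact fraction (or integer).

361/30 dollars

E[X | Box Red] = (2 + 10 + 22)/3 = 34/3
E[X | Box Blue] = (8 + 24 + 18 + 0)/4 = 25/2
E[X] = (2/5)·34/3 + (3/5)·25/2 = 361/30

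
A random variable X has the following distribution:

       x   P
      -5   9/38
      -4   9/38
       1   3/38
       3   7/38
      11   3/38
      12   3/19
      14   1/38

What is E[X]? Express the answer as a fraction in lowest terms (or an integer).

31/19

E[X] = (9/38)·(-5) + (9/38)·(-4) + (3/38)·1 + (7/38)·3 + (3/38)·11 + (3/19)·12 + (1/38)·14
     = 31/19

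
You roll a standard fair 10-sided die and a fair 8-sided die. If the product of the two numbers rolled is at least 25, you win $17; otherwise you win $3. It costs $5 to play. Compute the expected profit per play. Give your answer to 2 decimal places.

$3.60

E[payout] = (3/5)·3 + (2/5)·17 = 43/5
Expected profit = 43/5 − 5 = 18/5 ≈ $3.60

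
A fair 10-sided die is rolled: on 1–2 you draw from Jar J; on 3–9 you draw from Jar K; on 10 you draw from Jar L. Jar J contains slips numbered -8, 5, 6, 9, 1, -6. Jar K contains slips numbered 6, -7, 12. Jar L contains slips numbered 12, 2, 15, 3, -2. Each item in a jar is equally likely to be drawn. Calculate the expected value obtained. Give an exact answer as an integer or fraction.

17/5

E[X | Jar J] = (-8 + 5 + 6 + 9 + 1 − 6)/6 = 7/6
E[X | Jar K] = (6 − 7 + 12)/3 = 11/3
E[X | Jar L] = (12 + 2 + 15 + 3 − 2)/5 = 6
E[X] = (1/5)·7/6 + (7/10)·11/3 + (1/10)·6 = 17/5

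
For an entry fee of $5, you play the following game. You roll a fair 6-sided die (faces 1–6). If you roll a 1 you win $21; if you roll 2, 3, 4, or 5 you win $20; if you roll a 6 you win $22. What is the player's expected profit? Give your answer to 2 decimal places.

$15.50

E[payout] = (2/3)·20 + (1/6)·21 + (1/6)·22 = 41/2
Expected profit = 41/2 − 5 = 31/2 ≈ $15.50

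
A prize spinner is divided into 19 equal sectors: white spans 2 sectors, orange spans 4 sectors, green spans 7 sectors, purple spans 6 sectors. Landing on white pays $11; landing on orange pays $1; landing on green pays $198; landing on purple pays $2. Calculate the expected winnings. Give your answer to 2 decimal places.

E[payout] = (2/19)·11 + (4/19)·1 + (7/19)·198 + (6/19)·2 = 1424/19
≈ $74.95

$74.95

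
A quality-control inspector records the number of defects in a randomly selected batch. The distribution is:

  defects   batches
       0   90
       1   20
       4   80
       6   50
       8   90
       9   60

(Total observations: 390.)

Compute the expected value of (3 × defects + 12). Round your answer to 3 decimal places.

26.615

Total = 390, so P(defects=0) = 90/390, etc.
E[3x+12] = (3/13)·12 + (2/39)·15 + (8/39)·24 + (5/39)·30 + (3/13)·36 + (2/13)·39
     = 346/13 ≈ 26.615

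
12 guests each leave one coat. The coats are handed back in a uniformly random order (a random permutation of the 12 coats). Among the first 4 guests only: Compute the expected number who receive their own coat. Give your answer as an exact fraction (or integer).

Let Xᵢ = 1 if person i gets their own coat. For each i, P(Xᵢ=1) = 1/12.
By linearity of expectation, E[X₁+…+X_4] = 4·(1/12) = 1/3.

1/3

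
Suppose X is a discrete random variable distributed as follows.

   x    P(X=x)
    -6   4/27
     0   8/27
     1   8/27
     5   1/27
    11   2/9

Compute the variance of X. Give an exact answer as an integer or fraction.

E[X] = (4/27)·(-6) + (8/27)·0 + (8/27)·1 + (1/27)·5 + (2/9)·11 = 55/27
E[X²] = (4/27)·36 + (8/27)·0 + (8/27)·1 + (1/27)·25 + (2/9)·121 = 301/9
Var(X) = 301/9 − (55/27)² = 21356/729

21356/729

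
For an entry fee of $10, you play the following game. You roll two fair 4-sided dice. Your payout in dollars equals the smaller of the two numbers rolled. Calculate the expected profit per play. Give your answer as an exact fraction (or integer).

-65/8 dollars

Distribution of the smaller of the two numbers rolled: 1 w.p. 7/16, 2 w.p. 5/16, 3 w.p. 3/16, 4 w.p. 1/16
E[payout] = (7/16)·1 + (5/16)·2 + (3/16)·3 + (1/16)·4 = 15/8
Expected profit = 15/8 − 10 = -65/8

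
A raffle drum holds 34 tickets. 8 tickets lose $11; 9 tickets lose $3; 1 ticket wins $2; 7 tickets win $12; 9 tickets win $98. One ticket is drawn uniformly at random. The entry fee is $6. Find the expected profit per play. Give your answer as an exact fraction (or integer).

649/34 dollars

E[payout] = (8/34)·(-11) + (9/34)·(-3) + (1/34)·2 + (7/34)·12 + (9/34)·98 = 853/34
Expected profit = 853/34 − 6 = 649/34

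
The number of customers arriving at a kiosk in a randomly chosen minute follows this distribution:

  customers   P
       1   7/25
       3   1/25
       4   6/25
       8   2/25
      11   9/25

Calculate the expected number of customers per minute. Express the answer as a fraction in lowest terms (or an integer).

E[X] = (7/25)·1 + (1/25)·3 + (6/25)·4 + (2/25)·8 + (9/25)·11
     = 149/25

149/25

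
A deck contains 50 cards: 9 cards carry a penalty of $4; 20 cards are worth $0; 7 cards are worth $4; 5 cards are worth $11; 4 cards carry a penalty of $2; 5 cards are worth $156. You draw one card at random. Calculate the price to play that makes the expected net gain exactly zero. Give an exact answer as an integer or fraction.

E[payout] = (9/50)·(-4) + (20/50)·0 + (7/50)·4 + (5/50)·11 + (4/50)·(-2) + (5/50)·156 = 819/50
Fair fee = E[payout] = 819/50

819/50 dollars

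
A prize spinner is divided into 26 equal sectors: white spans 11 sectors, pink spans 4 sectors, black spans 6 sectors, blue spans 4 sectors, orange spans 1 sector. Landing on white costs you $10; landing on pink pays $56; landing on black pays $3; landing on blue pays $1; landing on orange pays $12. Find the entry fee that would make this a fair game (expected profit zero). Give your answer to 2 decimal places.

$5.69

E[payout] = (11/26)·(-10) + (4/26)·56 + (6/26)·3 + (4/26)·1 + (1/26)·12 = 74/13
Fair fee = E[payout] = 74/13 ≈ $5.69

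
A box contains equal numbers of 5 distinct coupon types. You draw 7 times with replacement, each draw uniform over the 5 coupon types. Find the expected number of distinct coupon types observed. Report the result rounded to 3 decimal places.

3.951

Let Xⱼ=1 if type j appears at least once. P(Xⱼ=1) = 1 − ((5−1)/5)^7 = 61741/78125.
E[#distinct] = 5·61741/78125 = 61741/15625.
≈ 3.951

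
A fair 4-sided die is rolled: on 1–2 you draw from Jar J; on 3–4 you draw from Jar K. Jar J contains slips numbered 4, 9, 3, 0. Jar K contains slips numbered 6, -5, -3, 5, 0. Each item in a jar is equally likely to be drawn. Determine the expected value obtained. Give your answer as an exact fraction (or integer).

23/10

E[X | Jar J] = (4 + 9 + 3 + 0)/4 = 4
E[X | Jar K] = (6 − 5 − 3 + 5 + 0)/5 = 3/5
E[X] = (1/2)·4 + (1/2)·3/5 = 23/10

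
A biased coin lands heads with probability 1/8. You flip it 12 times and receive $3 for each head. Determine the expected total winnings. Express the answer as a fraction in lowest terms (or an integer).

9/2 dollars

E[#heads] = 12·1/8 = 3/2 (linearity over flips).
E[winnings] = 3·3/2 = 9/2.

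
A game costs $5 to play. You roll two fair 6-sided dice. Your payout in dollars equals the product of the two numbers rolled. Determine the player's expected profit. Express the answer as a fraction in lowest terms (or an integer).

29/4 dollars

Distribution of the product of the two numbers rolled: 1 w.p. 1/36, 2 w.p. 1/18, 3 w.p. 1/18, 4 w.p. 1/12, 5 w.p. 1/18, 6 w.p. 1/9, …
E[payout] = (1/36)·1 + (1/18)·2 + (1/18)·3 + (1/12)·4 + (1/18)·5 + (1/9)·6 + (1/18)·8 + (1/36)·9 + (1/18)·10 + (1/9)·12 + (1/18)·15 + (1/36)·16 + (1/18)·18 + (1/18)·20 + (1/18)·24 + (1/36)·25 + (1/18)·30 + (1/36)·36 = 49/4
Expected profit = 49/4 − 5 = 29/4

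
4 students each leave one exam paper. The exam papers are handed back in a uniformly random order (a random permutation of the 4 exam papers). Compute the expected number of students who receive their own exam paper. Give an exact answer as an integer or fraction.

Let Xᵢ = 1 if person i gets their own exam paper. For each i, P(Xᵢ=1) = 1/4.
By linearity of expectation, E[X₁+…+X_4] = 4·(1/4) = 1.

1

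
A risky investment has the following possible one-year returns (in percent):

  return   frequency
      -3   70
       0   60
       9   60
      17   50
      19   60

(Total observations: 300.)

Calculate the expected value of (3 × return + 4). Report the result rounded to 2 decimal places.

Total = 300, so P(return=-3) = 70/300, etc.
E[3x+4] = (7/30)·(-5) + (1/5)·4 + (1/5)·31 + (1/6)·55 + (1/5)·61
     = 136/5 ≈ 27.20

27.20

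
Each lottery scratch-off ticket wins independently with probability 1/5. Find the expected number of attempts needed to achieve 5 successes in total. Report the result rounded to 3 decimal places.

25.000

By linearity (sum of 5 independent geometric waits), E[trials] = 5/p = 5/(1/5) = 25.
≈ 25.000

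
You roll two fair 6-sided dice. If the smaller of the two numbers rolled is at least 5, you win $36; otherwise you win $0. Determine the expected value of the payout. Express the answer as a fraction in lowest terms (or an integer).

E[payout] = (8/9)·0 + (1/9)·36 = 4

$4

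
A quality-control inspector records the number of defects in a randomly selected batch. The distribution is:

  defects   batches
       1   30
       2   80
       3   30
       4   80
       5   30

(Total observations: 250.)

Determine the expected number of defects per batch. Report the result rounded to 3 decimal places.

3.000

Total = 250, so P(defects=1) = 30/250, etc.
E[X] = (3/25)·1 + (8/25)·2 + (3/25)·3 + (8/25)·4 + (3/25)·5
     = 3 ≈ 3.000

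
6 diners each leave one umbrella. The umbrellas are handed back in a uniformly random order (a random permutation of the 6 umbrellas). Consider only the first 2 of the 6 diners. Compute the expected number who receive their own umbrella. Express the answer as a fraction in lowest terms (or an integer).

1/3

Let Xᵢ = 1 if person i gets their own umbrella. For each i, P(Xᵢ=1) = 1/6.
By linearity of expectation, E[X₁+…+X_2] = 2·(1/6) = 1/3.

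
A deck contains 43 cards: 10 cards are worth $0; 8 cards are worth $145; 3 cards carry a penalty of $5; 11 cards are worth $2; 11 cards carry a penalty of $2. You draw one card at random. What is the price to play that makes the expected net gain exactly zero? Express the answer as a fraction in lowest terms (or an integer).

1145/43 dollars

E[payout] = (10/43)·0 + (8/43)·145 + (3/43)·(-5) + (11/43)·2 + (11/43)·(-2) = 1145/43
Fair fee = E[payout] = 1145/43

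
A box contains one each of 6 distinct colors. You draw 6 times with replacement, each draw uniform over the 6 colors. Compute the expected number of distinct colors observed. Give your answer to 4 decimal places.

Let Xⱼ=1 if type j appears at least once. P(Xⱼ=1) = 1 − ((6−1)/6)^6 = 31031/46656.
E[#distinct] = 6·31031/46656 = 31031/7776.
≈ 3.9906

3.9906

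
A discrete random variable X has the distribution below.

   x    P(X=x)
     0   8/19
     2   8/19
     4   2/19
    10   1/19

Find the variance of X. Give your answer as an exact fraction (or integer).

E[X] = (8/19)·0 + (8/19)·2 + (2/19)·4 + (1/19)·10 = 34/19
E[X²] = (8/19)·0 + (8/19)·4 + (2/19)·16 + (1/19)·100 = 164/19
Var(X) = 164/19 − (34/19)² = 1960/361

1960/361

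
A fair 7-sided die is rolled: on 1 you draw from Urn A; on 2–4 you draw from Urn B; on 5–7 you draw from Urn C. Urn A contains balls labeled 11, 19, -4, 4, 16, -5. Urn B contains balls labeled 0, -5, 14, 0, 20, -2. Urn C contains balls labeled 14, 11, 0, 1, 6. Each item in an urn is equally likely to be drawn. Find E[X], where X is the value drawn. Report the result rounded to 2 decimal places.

E[X | Urn A] = (11 + 19 − 4 + 4 + 16 − 5)/6 = 41/6
E[X | Urn B] = (0 − 5 + 14 + 0 + 20 − 2)/6 = 9/2
E[X | Urn C] = (14 + 11 + 0 + 1 + 6)/5 = 32/5
E[X] = (1/7)·41/6 + (3/7)·9/2 + (3/7)·32/5 = 593/105 ≈ 5.65

5.65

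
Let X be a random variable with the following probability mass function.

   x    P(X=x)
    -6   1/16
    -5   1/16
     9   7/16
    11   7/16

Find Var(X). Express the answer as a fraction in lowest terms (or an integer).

6959/256

E[X] = (1/16)·(-6) + (1/16)·(-5) + (7/16)·9 + (7/16)·11 = 129/16
E[X²] = (1/16)·36 + (1/16)·25 + (7/16)·81 + (7/16)·121 = 1475/16
Var(X) = 1475/16 − (129/16)² = 6959/256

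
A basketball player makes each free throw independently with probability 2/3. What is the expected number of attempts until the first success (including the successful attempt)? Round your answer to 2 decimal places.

1.50

For a geometric distribution, E[trials] = 1/p = 1/(2/3) = 3/2.
≈ 1.50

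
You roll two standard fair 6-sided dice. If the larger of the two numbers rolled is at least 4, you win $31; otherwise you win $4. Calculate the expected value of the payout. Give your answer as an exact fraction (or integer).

97/4 dollars

E[payout] = (1/4)·4 + (3/4)·31 = 97/4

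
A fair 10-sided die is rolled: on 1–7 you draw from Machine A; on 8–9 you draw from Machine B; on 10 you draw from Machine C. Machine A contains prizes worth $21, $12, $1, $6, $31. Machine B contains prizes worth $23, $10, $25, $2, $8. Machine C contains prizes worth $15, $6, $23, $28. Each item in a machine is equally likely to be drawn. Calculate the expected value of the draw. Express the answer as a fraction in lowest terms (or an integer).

723/50 dollars

E[X | Machine A] = (21 + 12 + 1 + 6 + 31)/5 = 71/5
E[X | Machine B] = (23 + 10 + 25 + 2 + 8)/5 = 68/5
E[X | Machine C] = (15 + 6 + 23 + 28)/4 = 18
E[X] = (7/10)·71/5 + (1/5)·68/5 + (1/10)·18 = 723/50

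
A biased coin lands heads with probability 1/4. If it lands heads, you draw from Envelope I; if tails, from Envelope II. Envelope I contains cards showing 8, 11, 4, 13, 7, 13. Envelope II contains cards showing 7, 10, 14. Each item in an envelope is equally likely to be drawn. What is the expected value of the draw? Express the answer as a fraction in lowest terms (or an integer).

121/12

E[X | Envelope I] = (8 + 11 + 4 + 13 + 7 + 13)/6 = 28/3
E[X | Envelope II] = (7 + 10 + 14)/3 = 31/3
E[X] = (1/4)·28/3 + (3/4)·31/3 = 121/12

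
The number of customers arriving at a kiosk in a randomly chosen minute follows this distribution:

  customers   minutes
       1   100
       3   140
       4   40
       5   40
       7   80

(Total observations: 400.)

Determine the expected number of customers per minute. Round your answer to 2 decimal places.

3.60

Total = 400, so P(customers=1) = 100/400, etc.
E[X] = (1/4)·1 + (7/20)·3 + (1/10)·4 + (1/10)·5 + (1/5)·7
     = 18/5 ≈ 3.60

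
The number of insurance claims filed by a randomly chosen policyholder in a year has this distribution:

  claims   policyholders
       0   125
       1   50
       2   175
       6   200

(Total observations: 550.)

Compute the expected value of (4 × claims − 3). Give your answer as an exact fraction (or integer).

Total = 550, so P(claims=0) = 125/550, etc.
E[4x-3] = (5/22)·(-3) + (1/11)·1 + (7/22)·5 + (4/11)·21
     = 95/11

95/11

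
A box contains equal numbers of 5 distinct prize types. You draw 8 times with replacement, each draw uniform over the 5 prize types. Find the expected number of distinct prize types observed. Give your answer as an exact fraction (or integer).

325089/78125

Let Xⱼ=1 if type j appears at least once. P(Xⱼ=1) = 1 − ((5−1)/5)^8 = 325089/390625.
E[#distinct] = 5·325089/390625 = 325089/78125.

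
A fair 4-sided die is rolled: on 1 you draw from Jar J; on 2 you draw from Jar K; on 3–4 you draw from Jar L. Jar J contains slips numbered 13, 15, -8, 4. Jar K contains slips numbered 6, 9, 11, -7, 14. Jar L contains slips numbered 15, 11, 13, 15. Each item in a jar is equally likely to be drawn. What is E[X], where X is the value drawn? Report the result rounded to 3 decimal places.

E[X | Jar J] = (13 + 15 − 8 + 4)/4 = 6
E[X | Jar K] = (6 + 9 + 11 − 7 + 14)/5 = 33/5
E[X | Jar L] = (15 + 11 + 13 + 15)/4 = 27/2
E[X] = (1/4)·6 + (1/4)·33/5 + (1/2)·27/2 = 99/10 ≈ 9.900

9.900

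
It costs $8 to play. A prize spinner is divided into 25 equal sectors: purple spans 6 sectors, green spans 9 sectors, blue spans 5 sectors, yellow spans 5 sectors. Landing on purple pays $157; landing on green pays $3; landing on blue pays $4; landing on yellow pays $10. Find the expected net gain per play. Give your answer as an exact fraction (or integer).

E[payout] = (6/25)·157 + (9/25)·3 + (5/25)·4 + (5/25)·10 = 1039/25
Expected profit = 1039/25 − 8 = 839/25

839/25 dollars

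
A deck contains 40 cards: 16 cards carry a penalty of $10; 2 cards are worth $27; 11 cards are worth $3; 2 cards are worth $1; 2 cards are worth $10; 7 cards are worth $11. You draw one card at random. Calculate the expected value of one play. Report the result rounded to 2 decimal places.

$0.65

E[payout] = (16/40)·(-10) + (2/40)·27 + (11/40)·3 + (2/40)·1 + (2/40)·10 + (7/40)·11 = 13/20
≈ $0.65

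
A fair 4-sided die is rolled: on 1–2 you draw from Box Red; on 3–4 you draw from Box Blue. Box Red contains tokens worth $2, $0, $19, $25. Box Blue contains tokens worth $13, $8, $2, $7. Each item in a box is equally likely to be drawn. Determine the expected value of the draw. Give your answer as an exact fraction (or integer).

E[X | Box Red] = (2 + 0 + 19 + 25)/4 = 23/2
E[X | Box Blue] = (13 + 8 + 2 + 7)/4 = 15/2
E[X] = (1/2)·23/2 + (1/2)·15/2 = 19/2

19/2 dollars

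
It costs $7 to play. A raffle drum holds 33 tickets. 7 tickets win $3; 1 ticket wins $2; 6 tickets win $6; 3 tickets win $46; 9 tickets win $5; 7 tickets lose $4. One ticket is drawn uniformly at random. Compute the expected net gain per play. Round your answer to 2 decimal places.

E[payout] = (7/33)·3 + (1/33)·2 + (6/33)·6 + (3/33)·46 + (9/33)·5 + (7/33)·(-4) = 214/33
Expected profit = 214/33 − 7 = -17/33 ≈ -$0.52

-$0.52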